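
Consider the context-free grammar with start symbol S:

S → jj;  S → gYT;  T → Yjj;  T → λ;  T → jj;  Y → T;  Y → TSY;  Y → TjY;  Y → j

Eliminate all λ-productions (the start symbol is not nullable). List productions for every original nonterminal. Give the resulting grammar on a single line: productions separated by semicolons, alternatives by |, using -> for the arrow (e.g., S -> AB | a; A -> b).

S -> g | gT | gY | jj | gYT; T -> jj | Yjj; Y -> S | T | j | SY | TS | Tj | jY | TSY | TjY

Nullable set: {T, Y}.
S -> gYT: Y, T nullable, giving g | gT | gY | gYT.
Drop T -> λ.
T -> Yjj: Y nullable, giving Yjj | jj.
Y -> T: T nullable, giving T.
Y -> TSY: T, Y nullable, giving S | SY | TS | TSY.
Y -> TjY: T, Y nullable, giving Tj | TjY | j | jY.
Unchanged (no nullable symbols): S -> jj; T -> jj; Y -> j.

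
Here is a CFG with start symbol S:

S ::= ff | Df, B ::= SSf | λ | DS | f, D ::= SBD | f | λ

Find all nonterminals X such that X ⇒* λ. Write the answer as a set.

Directly nullable (have an ε-rule): {B, D}.
Not nullable: S — each has a terminal in every rule's right-hand side or depends on a non-nullable symbol.

{B, D}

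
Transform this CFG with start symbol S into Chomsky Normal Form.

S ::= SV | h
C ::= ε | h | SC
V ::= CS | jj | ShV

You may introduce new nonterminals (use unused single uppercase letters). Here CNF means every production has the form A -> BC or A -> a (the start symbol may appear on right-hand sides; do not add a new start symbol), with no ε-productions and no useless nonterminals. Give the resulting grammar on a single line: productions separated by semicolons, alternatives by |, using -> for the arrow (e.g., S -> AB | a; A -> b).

S -> h | SV; A -> h; B -> j; C -> h | SC | SV; D -> AV; V -> h | BB | CS | SD | SV

Nullable: {C}; after ε-elimination: S -> h | SV; C -> S | h | SC; V -> S | CS | jj | ShV.
After unit-elimination: S -> h | SV; C -> h | SC | SV; V -> h | CS | SV | jj | ShV.
TERM: introduce A -> h, B -> j and substitute in every rule of length ≥2.
BIN: V -> SAV becomes V -> SD, D -> AV.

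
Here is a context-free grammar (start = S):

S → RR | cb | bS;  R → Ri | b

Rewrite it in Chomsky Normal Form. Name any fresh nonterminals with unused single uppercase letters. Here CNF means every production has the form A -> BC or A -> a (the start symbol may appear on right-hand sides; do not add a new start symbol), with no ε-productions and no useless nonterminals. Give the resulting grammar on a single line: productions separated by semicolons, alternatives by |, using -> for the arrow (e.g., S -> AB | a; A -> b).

No ε-productions.
No unit productions to eliminate.
TERM: introduce B -> b, C -> c, A -> i and substitute in every rule of length ≥2.

S -> BS | CB | RR; A -> i; B -> b; C -> c; R -> b | RA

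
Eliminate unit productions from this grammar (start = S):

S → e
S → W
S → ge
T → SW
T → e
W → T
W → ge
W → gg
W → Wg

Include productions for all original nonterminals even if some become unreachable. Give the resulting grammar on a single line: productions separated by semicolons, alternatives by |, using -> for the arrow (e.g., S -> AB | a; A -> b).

S -> e | SW | Wg | ge | gg; T -> e | SW; W -> e | SW | Wg | ge | gg

Unit productions: S->W, W->T.
Unit pairs (A ⇒* B via units): (S,T), (S,W), (W,T).
S: inherits non-unit rules of {S, T, W} → SW | Wg | e | ge | gg.
T: inherits non-unit rules of {T} → SW | e.
W: inherits non-unit rules of {T, W} → SW | Wg | e | ge | gg.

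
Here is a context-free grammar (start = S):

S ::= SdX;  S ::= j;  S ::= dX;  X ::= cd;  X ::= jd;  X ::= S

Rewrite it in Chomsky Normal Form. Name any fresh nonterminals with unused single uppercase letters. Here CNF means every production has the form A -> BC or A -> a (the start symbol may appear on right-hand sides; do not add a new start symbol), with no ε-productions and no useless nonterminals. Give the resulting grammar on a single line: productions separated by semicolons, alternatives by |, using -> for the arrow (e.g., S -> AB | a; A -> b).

S -> j | AX | SD; A -> d; B -> c; C -> j; D -> AX; E -> AX; X -> j | AX | BA | CA | SE

No ε-productions.
After unit-elimination: S -> j | dX | SdX; X -> j | cd | dX | jd | SdX.
TERM: introduce B -> c, A -> d, C -> j and substitute in every rule of length ≥2.
BIN: S -> SAX becomes S -> SD, D -> AX; X -> SAX becomes X -> SE, E -> AX.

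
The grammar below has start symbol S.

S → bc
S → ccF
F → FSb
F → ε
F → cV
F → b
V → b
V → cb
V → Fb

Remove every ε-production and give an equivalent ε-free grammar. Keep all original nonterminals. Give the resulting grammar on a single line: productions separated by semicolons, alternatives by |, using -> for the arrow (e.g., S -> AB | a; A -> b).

Nullable set: {F}.
S -> ccF: F nullable, giving cc | ccF.
Drop F -> ε.
F -> FSb: F nullable, giving FSb | Sb.
V -> Fb: F nullable, giving Fb | b.
Unchanged (no nullable symbols): S -> bc; F -> b; F -> cV; V -> b; V -> cb.

S -> bc | cc | ccF; F -> b | Sb | cV | FSb; V -> b | Fb | cb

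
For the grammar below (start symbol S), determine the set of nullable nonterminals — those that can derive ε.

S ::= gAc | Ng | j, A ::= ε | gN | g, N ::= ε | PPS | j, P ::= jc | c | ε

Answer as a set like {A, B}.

Directly nullable (have an ε-rule): {A, N, P}.
Not nullable: S — each has a terminal in every rule's right-hand side or depends on a non-nullable symbol.

{A, N, P}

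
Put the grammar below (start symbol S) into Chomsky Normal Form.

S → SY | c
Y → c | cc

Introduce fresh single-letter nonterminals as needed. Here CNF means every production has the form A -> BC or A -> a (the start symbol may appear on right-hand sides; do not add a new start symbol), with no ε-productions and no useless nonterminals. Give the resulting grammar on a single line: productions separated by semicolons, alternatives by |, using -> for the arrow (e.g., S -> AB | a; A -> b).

No ε-productions.
No unit productions to eliminate.
TERM: introduce A -> c and substitute in every rule of length ≥2.

S -> c | SY; A -> c; Y -> c | AA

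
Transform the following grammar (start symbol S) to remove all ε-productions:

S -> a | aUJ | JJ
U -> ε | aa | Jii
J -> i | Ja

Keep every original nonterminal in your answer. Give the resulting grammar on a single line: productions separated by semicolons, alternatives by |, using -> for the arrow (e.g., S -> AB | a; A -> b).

Nullable set: {U}.
S -> aUJ: U nullable, giving aJ | aUJ.
Drop U -> ε.
Unchanged (no nullable symbols): S -> JJ; S -> a; J -> Ja; J -> i; U -> Jii; U -> aa.

S -> a | JJ | aJ | aUJ; J -> i | Ja; U -> aa | Jii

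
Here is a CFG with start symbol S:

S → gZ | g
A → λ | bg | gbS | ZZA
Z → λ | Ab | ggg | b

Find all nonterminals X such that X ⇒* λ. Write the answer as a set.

Directly nullable (have an ε-rule): {A, Z}.
Not nullable: S — each has a terminal in every rule's right-hand side or depends on a non-nullable symbol.

{A, Z}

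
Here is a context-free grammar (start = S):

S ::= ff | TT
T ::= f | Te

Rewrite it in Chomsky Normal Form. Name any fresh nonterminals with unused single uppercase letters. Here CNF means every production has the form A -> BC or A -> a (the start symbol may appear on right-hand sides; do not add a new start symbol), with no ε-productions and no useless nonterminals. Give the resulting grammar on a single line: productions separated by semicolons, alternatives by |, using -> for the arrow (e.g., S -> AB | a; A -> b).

S -> AA | TT; A -> f; B -> e; T -> f | TB

No ε-productions.
No unit productions to eliminate.
TERM: introduce B -> e, A -> f and substitute in every rule of length ≥2.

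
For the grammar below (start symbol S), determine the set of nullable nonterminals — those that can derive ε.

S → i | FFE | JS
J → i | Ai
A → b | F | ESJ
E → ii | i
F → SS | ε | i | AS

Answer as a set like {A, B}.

{A, F}

Directly nullable (have an ε-rule): {F}.
A is nullable via A -> F (every symbol on the right is already known nullable).
Not nullable: E, J, S — each has a terminal in every rule's right-hand side or depends on a non-nullable symbol.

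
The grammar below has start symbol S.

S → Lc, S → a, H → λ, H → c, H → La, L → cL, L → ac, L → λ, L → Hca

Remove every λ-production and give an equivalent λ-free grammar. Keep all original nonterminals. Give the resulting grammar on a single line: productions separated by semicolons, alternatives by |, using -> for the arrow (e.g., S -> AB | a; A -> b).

S -> a | c | Lc; H -> a | c | La; L -> c | ac | cL | ca | Hca

Nullable set: {H, L}.
S -> Lc: L nullable, giving Lc | c.
Drop H -> λ.
H -> La: L nullable, giving La | a.
Drop L -> λ.
L -> Hca: H nullable, giving Hca | ca.
L -> cL: L nullable, giving c | cL.
Unchanged (no nullable symbols): S -> a; H -> c; L -> ac.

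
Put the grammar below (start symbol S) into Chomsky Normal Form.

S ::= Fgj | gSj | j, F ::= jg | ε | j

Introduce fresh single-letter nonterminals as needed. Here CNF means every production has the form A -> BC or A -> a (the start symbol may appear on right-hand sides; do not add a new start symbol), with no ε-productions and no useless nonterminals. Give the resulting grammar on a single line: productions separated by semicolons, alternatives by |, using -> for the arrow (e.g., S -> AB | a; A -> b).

Nullable: {F}; after ε-elimination: S -> j | gj | Fgj | gSj; F -> j | jg.
No unit productions to eliminate.
TERM: introduce B -> g, A -> j and substitute in every rule of length ≥2.
BIN: S -> BSA becomes S -> BC, C -> SA; S -> FBA becomes S -> FD, D -> BA.

S -> j | BA | BC | FD; A -> j; B -> g; C -> SA; D -> BA; F -> j | AB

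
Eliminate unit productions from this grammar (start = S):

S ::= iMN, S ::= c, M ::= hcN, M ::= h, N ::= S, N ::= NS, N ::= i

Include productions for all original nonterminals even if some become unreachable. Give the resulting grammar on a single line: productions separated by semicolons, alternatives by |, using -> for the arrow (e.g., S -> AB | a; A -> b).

S -> c | iMN; M -> h | hcN; N -> c | i | NS | iMN

Unit productions: N->S.
Unit pairs (A ⇒* B via units): (N,S).
S: inherits non-unit rules of {S} → c | iMN.
M: inherits non-unit rules of {M} → h | hcN.
N: inherits non-unit rules of {N, S} → NS | c | i | iMN.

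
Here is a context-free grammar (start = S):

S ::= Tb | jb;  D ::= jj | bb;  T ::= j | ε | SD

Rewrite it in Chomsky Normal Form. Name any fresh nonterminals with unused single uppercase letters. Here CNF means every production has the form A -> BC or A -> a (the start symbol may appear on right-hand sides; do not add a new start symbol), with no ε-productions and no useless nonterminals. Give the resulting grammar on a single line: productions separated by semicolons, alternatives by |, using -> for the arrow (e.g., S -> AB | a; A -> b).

Nullable: {T}; after ε-elimination: S -> b | Tb | jb; D -> bb | jj; T -> j | SD.
No unit productions to eliminate.
TERM: introduce A -> b, B -> j and substitute in every rule of length ≥2.

S -> b | BA | TA; A -> b; B -> j; D -> AA | BB; T -> j | SD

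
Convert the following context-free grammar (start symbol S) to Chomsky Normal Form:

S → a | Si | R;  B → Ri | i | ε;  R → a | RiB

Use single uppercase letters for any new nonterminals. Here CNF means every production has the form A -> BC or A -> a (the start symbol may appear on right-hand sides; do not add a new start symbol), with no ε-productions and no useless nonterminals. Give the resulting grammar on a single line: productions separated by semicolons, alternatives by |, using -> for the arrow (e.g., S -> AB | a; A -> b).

S -> a | RA | RD | SA; A -> i; B -> i | RA; C -> AB; D -> AB; R -> a | RA | RC

Nullable: {B}; after ε-elimination: S -> R | a | Si; B -> i | Ri; R -> a | Ri | RiB.
After unit-elimination: S -> a | Ri | Si | RiB; B -> i | Ri; R -> a | Ri | RiB.
TERM: introduce A -> i and substitute in every rule of length ≥2.
BIN: R -> RAB becomes R -> RC, C -> AB; S -> RAB becomes S -> RD, D -> AB.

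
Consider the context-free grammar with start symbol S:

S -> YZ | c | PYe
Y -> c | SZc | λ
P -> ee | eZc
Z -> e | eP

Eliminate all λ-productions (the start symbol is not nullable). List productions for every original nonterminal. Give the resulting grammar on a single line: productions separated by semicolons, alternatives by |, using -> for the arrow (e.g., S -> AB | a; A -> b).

Nullable set: {Y}.
S -> PYe: Y nullable, giving PYe | Pe.
S -> YZ: Y nullable, giving YZ | Z.
Drop Y -> λ.
Unchanged (no nullable symbols): S -> c; P -> eZc; P -> ee; Y -> SZc; Y -> c; Z -> e; Z -> eP.

S -> Z | c | Pe | YZ | PYe; P -> ee | eZc; Y -> c | SZc; Z -> e | eP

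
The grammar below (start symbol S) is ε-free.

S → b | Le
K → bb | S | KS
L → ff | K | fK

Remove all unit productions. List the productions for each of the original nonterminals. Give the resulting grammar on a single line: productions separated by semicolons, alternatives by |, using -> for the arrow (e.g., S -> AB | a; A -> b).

S -> b | Le; K -> b | KS | Le | bb; L -> b | KS | Le | bb | fK | ff

Unit productions: K->S, L->K.
Unit pairs (A ⇒* B via units): (K,S), (L,K), (L,S).
S: inherits non-unit rules of {S} → Le | b.
K: inherits non-unit rules of {K, S} → KS | Le | b | bb.
L: inherits non-unit rules of {K, L, S} → KS | Le | b | bb | fK | ff.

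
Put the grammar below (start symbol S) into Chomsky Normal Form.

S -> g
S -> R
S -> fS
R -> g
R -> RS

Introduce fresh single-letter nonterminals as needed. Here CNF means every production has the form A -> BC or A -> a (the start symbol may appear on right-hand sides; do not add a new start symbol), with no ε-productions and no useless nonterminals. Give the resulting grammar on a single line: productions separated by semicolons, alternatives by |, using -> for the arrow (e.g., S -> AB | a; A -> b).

S -> g | AS | RS; A -> f; R -> g | RS

No ε-productions.
After unit-elimination: S -> g | RS | fS; R -> g | RS.
TERM: introduce A -> f and substitute in every rule of length ≥2.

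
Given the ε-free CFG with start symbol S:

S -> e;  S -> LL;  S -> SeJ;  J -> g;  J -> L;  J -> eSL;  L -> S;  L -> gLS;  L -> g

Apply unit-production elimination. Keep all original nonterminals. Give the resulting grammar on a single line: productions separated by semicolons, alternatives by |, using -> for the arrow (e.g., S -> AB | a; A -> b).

S -> e | LL | SeJ; J -> e | g | LL | SeJ | eSL | gLS; L -> e | g | LL | SeJ | gLS

Unit productions: J->L, L->S.
Unit pairs (A ⇒* B via units): (J,L), (J,S), (L,S).
S: inherits non-unit rules of {S} → LL | SeJ | e.
J: inherits non-unit rules of {J, L, S} → LL | SeJ | e | eSL | g | gLS.
L: inherits non-unit rules of {L, S} → LL | SeJ | e | g | gLS.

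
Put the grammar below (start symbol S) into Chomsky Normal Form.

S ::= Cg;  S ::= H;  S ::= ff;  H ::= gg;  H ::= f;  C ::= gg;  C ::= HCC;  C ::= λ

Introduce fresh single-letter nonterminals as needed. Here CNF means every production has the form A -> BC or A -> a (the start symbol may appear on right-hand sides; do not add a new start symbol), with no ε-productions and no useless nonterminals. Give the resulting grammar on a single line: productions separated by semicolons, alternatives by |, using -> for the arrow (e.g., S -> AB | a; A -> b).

S -> f | g | AA | BB | CA; A -> g; B -> f; C -> f | AA | HC | HD; D -> CC; H -> f | AA

Nullable: {C}; after ε-elimination: S -> H | g | Cg | ff; C -> H | HC | gg | HCC; H -> f | gg.
After unit-elimination: S -> f | g | Cg | ff | gg; C -> f | HC | gg | HCC; H -> f | gg.
TERM: introduce B -> f, A -> g and substitute in every rule of length ≥2.
BIN: C -> HCC becomes C -> HD, D -> CC.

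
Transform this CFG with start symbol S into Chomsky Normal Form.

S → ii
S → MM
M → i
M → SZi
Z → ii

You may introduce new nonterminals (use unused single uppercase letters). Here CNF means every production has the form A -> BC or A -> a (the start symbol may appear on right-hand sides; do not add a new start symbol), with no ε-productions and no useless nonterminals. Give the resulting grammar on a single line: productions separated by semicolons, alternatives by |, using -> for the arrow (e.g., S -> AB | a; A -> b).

S -> AA | MM; A -> i; B -> ZA; M -> i | SB; Z -> AA

No ε-productions.
No unit productions to eliminate.
TERM: introduce A -> i and substitute in every rule of length ≥2.
BIN: M -> SZA becomes M -> SB, B -> ZA.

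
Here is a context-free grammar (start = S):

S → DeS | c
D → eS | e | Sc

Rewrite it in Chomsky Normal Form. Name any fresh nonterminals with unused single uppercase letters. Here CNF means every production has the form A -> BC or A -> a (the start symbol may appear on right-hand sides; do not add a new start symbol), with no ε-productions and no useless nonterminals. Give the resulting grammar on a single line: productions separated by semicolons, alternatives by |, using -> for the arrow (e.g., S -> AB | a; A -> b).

S -> c | DC; A -> c; B -> e; C -> BS; D -> e | BS | SA

No ε-productions.
No unit productions to eliminate.
TERM: introduce A -> c, B -> e and substitute in every rule of length ≥2.
BIN: S -> DBS becomes S -> DC, C -> BS.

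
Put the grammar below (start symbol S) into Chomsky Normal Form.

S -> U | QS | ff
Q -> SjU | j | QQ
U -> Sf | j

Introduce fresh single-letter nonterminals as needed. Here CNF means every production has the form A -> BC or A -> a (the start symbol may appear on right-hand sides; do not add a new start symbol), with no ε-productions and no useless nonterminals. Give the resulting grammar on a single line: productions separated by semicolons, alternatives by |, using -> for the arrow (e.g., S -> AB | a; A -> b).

No ε-productions.
After unit-elimination: S -> j | QS | Sf | ff; Q -> j | QQ | SjU; U -> j | Sf.
TERM: introduce B -> f, A -> j and substitute in every rule of length ≥2.
BIN: Q -> SAU becomes Q -> SC, C -> AU.

S -> j | BB | QS | SB; A -> j; B -> f; C -> AU; Q -> j | QQ | SC; U -> j | SB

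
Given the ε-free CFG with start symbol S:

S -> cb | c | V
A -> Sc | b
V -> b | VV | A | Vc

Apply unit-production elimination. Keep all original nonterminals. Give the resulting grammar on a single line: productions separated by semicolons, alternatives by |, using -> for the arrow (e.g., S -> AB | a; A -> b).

S -> b | c | Sc | VV | Vc | cb; A -> b | Sc; V -> b | Sc | VV | Vc

Unit productions: S->V, V->A.
Unit pairs (A ⇒* B via units): (S,A), (S,V), (V,A).
S: inherits non-unit rules of {A, S, V} → Sc | VV | Vc | b | c | cb.
A: inherits non-unit rules of {A} → Sc | b.
V: inherits non-unit rules of {A, V} → Sc | VV | Vc | b.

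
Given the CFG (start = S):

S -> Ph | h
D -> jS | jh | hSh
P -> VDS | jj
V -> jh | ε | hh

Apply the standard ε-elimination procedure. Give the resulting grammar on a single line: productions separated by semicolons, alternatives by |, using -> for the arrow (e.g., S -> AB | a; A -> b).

Nullable set: {V}.
P -> VDS: V nullable, giving DS | VDS.
Drop V -> ε.
Unchanged (no nullable symbols): S -> Ph; S -> h; D -> hSh; D -> jS; D -> jh; P -> jj; V -> hh; V -> jh.

S -> h | Ph; D -> jS | jh | hSh; P -> DS | jj | VDS; V -> hh | jh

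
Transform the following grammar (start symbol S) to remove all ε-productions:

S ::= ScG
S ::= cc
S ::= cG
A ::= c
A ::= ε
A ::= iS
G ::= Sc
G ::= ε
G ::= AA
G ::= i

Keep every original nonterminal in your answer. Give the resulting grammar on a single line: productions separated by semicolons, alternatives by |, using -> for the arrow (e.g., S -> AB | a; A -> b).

Nullable set: {A, G}.
S -> ScG: G nullable, giving Sc | ScG.
S -> cG: G nullable, giving c | cG.
Drop A -> ε.
Drop G -> ε.
G -> AA: A, A nullable, giving A | AA.
Unchanged (no nullable symbols): S -> cc; A -> c; A -> iS; G -> Sc; G -> i.

S -> c | Sc | cG | cc | ScG; A -> c | iS; G -> A | i | AA | Sc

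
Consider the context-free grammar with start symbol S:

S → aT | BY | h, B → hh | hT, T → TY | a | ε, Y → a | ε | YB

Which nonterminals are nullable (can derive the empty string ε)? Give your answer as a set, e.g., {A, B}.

Directly nullable (have an ε-rule): {T, Y}.
Not nullable: B, S — each has a terminal in every rule's right-hand side or depends on a non-nullable symbol.

{T, Y}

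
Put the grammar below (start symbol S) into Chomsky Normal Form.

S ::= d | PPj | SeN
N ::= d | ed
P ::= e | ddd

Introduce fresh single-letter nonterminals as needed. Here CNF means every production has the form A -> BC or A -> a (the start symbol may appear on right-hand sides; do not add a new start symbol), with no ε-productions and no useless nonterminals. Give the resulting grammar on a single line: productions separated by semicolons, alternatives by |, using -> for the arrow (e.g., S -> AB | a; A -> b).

No ε-productions.
No unit productions to eliminate.
TERM: introduce B -> d, A -> e, C -> j and substitute in every rule of length ≥2.
BIN: P -> BBB becomes P -> BD, D -> BB; S -> PPC becomes S -> PE, E -> PC; S -> SAN becomes S -> SF, F -> AN.

S -> d | PE | SF; A -> e; B -> d; C -> j; D -> BB; E -> PC; F -> AN; N -> d | AB; P -> e | BD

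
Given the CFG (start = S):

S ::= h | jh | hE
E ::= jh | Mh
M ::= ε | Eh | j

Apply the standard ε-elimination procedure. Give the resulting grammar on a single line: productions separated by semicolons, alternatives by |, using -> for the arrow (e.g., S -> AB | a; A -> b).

Nullable set: {M}.
E -> Mh: M nullable, giving Mh | h.
Drop M -> ε.
Unchanged (no nullable symbols): S -> h; S -> hE; S -> jh; E -> jh; M -> Eh; M -> j.

S -> h | hE | jh; E -> h | Mh | jh; M -> j | Eh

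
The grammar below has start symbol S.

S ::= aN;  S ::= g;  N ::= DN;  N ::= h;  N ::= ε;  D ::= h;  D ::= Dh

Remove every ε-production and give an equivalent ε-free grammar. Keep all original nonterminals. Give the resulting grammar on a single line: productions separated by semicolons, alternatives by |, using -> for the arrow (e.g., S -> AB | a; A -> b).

Nullable set: {N}.
S -> aN: N nullable, giving a | aN.
Drop N -> ε.
N -> DN: N nullable, giving D | DN.
Unchanged (no nullable symbols): S -> g; D -> Dh; D -> h; N -> h.

S -> a | g | aN; D -> h | Dh; N -> D | h | DN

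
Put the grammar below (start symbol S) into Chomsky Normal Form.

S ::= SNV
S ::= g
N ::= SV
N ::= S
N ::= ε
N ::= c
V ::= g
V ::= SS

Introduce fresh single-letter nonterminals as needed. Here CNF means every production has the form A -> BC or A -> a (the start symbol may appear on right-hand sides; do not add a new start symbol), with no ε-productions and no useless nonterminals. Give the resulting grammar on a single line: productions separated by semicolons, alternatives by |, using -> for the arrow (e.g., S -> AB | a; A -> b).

S -> g | SB | SV; A -> NV; B -> NV; N -> c | g | SA | SV; V -> g | SS

Nullable: {N}; after ε-elimination: S -> g | SV | SNV; N -> S | c | SV; V -> g | SS.
After unit-elimination: S -> g | SV | SNV; N -> c | g | SV | SNV; V -> g | SS.
BIN: N -> SNV becomes N -> SA, A -> NV; S -> SNV becomes S -> SB, B -> NV.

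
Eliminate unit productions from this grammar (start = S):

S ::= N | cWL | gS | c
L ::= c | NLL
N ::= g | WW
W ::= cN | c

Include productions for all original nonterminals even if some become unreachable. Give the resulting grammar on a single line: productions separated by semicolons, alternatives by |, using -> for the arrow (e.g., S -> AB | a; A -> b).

Unit productions: S->N.
Unit pairs (A ⇒* B via units): (S,N).
S: inherits non-unit rules of {N, S} → WW | c | cWL | g | gS.
L: inherits non-unit rules of {L} → NLL | c.
N: inherits non-unit rules of {N} → WW | g.
W: inherits non-unit rules of {W} → c | cN.

S -> c | g | WW | gS | cWL; L -> c | NLL; N -> g | WW; W -> c | cN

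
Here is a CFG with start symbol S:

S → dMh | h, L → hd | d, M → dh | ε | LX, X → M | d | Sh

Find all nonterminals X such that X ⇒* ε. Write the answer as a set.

{M, X}

Directly nullable (have an ε-rule): {M}.
X is nullable via X -> M (every symbol on the right is already known nullable).
Not nullable: L, S — each has a terminal in every rule's right-hand side or depends on a non-nullable symbol.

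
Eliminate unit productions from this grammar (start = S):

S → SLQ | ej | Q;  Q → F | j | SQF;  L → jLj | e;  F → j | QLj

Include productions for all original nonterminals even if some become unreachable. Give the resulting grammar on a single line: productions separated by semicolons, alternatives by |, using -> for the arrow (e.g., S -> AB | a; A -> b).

S -> j | ej | QLj | SLQ | SQF; F -> j | QLj; L -> e | jLj; Q -> j | QLj | SQF

Unit productions: Q->F, S->Q.
Unit pairs (A ⇒* B via units): (Q,F), (S,F), (S,Q).
S: inherits non-unit rules of {F, Q, S} → QLj | SLQ | SQF | ej | j.
F: inherits non-unit rules of {F} → QLj | j.
L: inherits non-unit rules of {L} → e | jLj.
Q: inherits non-unit rules of {F, Q} → QLj | SQF | j.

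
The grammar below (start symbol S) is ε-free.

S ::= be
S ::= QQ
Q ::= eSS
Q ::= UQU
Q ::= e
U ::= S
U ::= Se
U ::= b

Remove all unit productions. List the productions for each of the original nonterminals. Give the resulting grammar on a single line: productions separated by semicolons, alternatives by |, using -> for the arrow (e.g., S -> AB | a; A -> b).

S -> QQ | be; Q -> e | UQU | eSS; U -> b | QQ | Se | be

Unit productions: U->S.
Unit pairs (A ⇒* B via units): (U,S).
S: inherits non-unit rules of {S} → QQ | be.
Q: inherits non-unit rules of {Q} → UQU | e | eSS.
U: inherits non-unit rules of {S, U} → QQ | Se | b | be.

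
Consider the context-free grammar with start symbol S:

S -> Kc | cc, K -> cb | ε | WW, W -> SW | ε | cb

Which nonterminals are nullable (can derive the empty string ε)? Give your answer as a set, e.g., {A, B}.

{K, W}

Directly nullable (have an ε-rule): {K, W}.
Not nullable: S — each has a terminal in every rule's right-hand side or depends on a non-nullable symbol.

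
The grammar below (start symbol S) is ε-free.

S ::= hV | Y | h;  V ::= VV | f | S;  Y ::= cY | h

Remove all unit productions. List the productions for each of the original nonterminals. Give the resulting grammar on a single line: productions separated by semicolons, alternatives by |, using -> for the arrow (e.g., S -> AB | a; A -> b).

Unit productions: S->Y, V->S.
Unit pairs (A ⇒* B via units): (S,Y), (V,S), (V,Y).
S: inherits non-unit rules of {S, Y} → cY | h | hV.
V: inherits non-unit rules of {S, V, Y} → VV | cY | f | h | hV.
Y: inherits non-unit rules of {Y} → cY | h.

S -> h | cY | hV; V -> f | h | VV | cY | hV; Y -> h | cY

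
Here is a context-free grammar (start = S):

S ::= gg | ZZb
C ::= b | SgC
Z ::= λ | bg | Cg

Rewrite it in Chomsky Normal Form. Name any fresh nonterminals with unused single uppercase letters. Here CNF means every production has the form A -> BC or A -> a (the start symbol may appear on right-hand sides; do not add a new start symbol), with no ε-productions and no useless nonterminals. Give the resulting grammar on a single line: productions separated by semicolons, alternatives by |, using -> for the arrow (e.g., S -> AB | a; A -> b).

S -> b | AA | ZB | ZE; A -> g; B -> b; C -> b | SD; D -> AC; E -> ZB; Z -> BA | CA

Nullable: {Z}; after ε-elimination: S -> b | Zb | gg | ZZb; C -> b | SgC; Z -> Cg | bg.
No unit productions to eliminate.
TERM: introduce B -> b, A -> g and substitute in every rule of length ≥2.
BIN: C -> SAC becomes C -> SD, D -> AC; S -> ZZB becomes S -> ZE, E -> ZB.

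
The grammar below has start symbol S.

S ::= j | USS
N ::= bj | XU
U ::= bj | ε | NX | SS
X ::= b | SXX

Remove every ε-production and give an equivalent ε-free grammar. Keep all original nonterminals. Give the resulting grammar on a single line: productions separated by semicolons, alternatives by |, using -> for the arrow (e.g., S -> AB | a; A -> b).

Nullable set: {U}.
S -> USS: U nullable, giving SS | USS.
N -> XU: U nullable, giving X | XU.
Drop U -> ε.
Unchanged (no nullable symbols): S -> j; N -> bj; U -> NX; U -> SS; U -> bj; X -> SXX; X -> b.

S -> j | SS | USS; N -> X | XU | bj; U -> NX | SS | bj; X -> b | SXX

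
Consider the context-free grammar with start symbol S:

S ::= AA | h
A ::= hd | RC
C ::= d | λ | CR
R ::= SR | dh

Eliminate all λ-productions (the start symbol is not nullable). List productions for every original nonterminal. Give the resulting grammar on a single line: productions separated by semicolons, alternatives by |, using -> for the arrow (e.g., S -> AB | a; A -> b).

S -> h | AA; A -> R | RC | hd; C -> R | d | CR; R -> SR | dh

Nullable set: {C}.
A -> RC: C nullable, giving R | RC.
Drop C -> λ.
C -> CR: C nullable, giving CR | R.
Unchanged (no nullable symbols): S -> AA; S -> h; A -> hd; C -> d; R -> SR; R -> dh.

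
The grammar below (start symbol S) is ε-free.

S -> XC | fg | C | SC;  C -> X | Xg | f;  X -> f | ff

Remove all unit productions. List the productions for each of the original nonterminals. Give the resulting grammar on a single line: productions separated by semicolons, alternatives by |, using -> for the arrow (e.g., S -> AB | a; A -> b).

Unit productions: C->X, S->C.
Unit pairs (A ⇒* B via units): (C,X), (S,C), (S,X).
S: inherits non-unit rules of {C, S, X} → SC | XC | Xg | f | ff | fg.
C: inherits non-unit rules of {C, X} → Xg | f | ff.
X: inherits non-unit rules of {X} → f | ff.

S -> f | SC | XC | Xg | ff | fg; C -> f | Xg | ff; X -> f | ff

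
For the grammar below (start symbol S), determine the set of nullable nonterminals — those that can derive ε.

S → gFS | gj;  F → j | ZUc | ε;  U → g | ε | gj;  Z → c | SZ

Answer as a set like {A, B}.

Directly nullable (have an ε-rule): {F, U}.
Not nullable: S, Z — each has a terminal in every rule's right-hand side or depends on a non-nullable symbol.

{F, U}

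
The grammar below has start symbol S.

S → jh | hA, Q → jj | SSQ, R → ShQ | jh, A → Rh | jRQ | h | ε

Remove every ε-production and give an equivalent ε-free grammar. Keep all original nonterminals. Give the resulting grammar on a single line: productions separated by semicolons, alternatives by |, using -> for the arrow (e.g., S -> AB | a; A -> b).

S -> h | hA | jh; A -> h | Rh | jRQ; Q -> jj | SSQ; R -> jh | ShQ

Nullable set: {A}.
S -> hA: A nullable, giving h | hA.
Drop A -> ε.
Unchanged (no nullable symbols): S -> jh; A -> Rh; A -> h; A -> jRQ; Q -> SSQ; Q -> jj; R -> ShQ; R -> jh.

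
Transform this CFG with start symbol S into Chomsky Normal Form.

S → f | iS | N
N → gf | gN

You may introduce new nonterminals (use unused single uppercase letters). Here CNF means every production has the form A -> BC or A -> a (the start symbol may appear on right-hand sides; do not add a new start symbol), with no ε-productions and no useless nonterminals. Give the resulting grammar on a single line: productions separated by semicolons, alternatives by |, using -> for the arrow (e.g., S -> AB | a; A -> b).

No ε-productions.
After unit-elimination: S -> f | gN | gf | iS; N -> gN | gf.
TERM: introduce B -> f, A -> g, C -> i and substitute in every rule of length ≥2.

S -> f | AB | AN | CS; A -> g; B -> f; C -> i; N -> AB | AN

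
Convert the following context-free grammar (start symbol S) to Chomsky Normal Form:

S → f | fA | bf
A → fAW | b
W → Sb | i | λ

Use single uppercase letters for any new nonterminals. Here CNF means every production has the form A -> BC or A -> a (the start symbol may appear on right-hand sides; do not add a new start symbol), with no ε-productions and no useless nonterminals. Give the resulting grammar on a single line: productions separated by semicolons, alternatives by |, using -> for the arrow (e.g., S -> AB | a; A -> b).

Nullable: {W}; after ε-elimination: S -> f | bf | fA; A -> b | fA | fAW; W -> i | Sb.
No unit productions to eliminate.
TERM: introduce C -> b, B -> f and substitute in every rule of length ≥2.
BIN: A -> BAW becomes A -> BD, D -> AW.

S -> f | BA | CB; A -> b | BA | BD; B -> f; C -> b; D -> AW; W -> i | SC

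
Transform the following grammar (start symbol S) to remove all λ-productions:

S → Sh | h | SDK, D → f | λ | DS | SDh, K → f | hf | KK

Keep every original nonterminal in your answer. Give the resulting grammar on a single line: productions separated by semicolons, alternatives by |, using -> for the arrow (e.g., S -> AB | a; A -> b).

S -> h | SK | Sh | SDK; D -> S | f | DS | Sh | SDh; K -> f | KK | hf

Nullable set: {D}.
S -> SDK: D nullable, giving SDK | SK.
Drop D -> λ.
D -> DS: D nullable, giving DS | S.
D -> SDh: D nullable, giving SDh | Sh.
Unchanged (no nullable symbols): S -> Sh; S -> h; D -> f; K -> KK; K -> f; K -> hf.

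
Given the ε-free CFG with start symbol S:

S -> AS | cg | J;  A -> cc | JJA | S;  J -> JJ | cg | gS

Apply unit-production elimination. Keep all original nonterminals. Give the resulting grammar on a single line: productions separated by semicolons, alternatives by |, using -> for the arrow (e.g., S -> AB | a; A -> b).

S -> AS | JJ | cg | gS; A -> AS | JJ | cc | cg | gS | JJA; J -> JJ | cg | gS

Unit productions: A->S, S->J.
Unit pairs (A ⇒* B via units): (A,J), (A,S), (S,J).
S: inherits non-unit rules of {J, S} → AS | JJ | cg | gS.
A: inherits non-unit rules of {A, J, S} → AS | JJ | JJA | cc | cg | gS.
J: inherits non-unit rules of {J} → JJ | cg | gS.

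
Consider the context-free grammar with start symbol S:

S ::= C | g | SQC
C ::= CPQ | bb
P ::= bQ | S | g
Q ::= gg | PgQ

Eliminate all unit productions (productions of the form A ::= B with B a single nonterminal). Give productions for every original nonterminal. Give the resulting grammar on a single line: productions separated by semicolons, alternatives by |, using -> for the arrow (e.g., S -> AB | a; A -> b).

Unit productions: P->S, S->C.
Unit pairs (A ⇒* B via units): (P,C), (P,S), (S,C).
S: inherits non-unit rules of {C, S} → CPQ | SQC | bb | g.
C: inherits non-unit rules of {C} → CPQ | bb.
P: inherits non-unit rules of {C, P, S} → CPQ | SQC | bQ | bb | g.
Q: inherits non-unit rules of {Q} → PgQ | gg.

S -> g | bb | CPQ | SQC; C -> bb | CPQ; P -> g | bQ | bb | CPQ | SQC; Q -> gg | PgQ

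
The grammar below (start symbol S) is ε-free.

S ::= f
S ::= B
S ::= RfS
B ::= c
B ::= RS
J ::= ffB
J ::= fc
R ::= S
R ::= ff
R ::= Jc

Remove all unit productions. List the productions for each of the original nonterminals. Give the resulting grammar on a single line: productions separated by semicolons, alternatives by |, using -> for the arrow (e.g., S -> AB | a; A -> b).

S -> c | f | RS | RfS; B -> c | RS; J -> fc | ffB; R -> c | f | Jc | RS | ff | RfS

Unit productions: R->S, S->B.
Unit pairs (A ⇒* B via units): (R,B), (R,S), (S,B).
S: inherits non-unit rules of {B, S} → RS | RfS | c | f.
B: inherits non-unit rules of {B} → RS | c.
J: inherits non-unit rules of {J} → fc | ffB.
R: inherits non-unit rules of {B, R, S} → Jc | RS | RfS | c | f | ff.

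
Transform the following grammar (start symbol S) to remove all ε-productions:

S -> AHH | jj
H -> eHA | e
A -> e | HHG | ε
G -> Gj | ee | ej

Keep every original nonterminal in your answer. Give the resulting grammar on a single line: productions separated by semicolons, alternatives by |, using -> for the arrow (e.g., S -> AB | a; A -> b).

Nullable set: {A}.
S -> AHH: A nullable, giving AHH | HH.
Drop A -> ε.
H -> eHA: A nullable, giving eH | eHA.
Unchanged (no nullable symbols): S -> jj; A -> HHG; A -> e; G -> Gj; G -> ee; G -> ej; H -> e.

S -> HH | jj | AHH; A -> e | HHG; G -> Gj | ee | ej; H -> e | eH | eHA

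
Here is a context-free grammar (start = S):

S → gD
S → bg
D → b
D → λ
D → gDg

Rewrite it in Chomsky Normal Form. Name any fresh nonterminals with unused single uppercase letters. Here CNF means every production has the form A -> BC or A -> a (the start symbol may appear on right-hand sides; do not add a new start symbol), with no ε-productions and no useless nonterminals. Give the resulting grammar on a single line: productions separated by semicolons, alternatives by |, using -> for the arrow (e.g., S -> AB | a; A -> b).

S -> g | AD | BA; A -> g; B -> b; C -> DA; D -> b | AA | AC

Nullable: {D}; after ε-elimination: S -> g | bg | gD; D -> b | gg | gDg.
No unit productions to eliminate.
TERM: introduce B -> b, A -> g and substitute in every rule of length ≥2.
BIN: D -> ADA becomes D -> AC, C -> DA.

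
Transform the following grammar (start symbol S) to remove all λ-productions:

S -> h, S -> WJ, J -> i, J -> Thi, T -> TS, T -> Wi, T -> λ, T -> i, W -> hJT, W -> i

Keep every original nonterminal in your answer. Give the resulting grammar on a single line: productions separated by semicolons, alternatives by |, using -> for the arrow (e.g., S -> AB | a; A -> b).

S -> h | WJ; J -> i | hi | Thi; T -> S | i | TS | Wi; W -> i | hJ | hJT

Nullable set: {T}.
J -> Thi: T nullable, giving Thi | hi.
Drop T -> λ.
T -> TS: T nullable, giving S | TS.
W -> hJT: T nullable, giving hJ | hJT.
Unchanged (no nullable symbols): S -> WJ; S -> h; J -> i; T -> Wi; T -> i; W -> i.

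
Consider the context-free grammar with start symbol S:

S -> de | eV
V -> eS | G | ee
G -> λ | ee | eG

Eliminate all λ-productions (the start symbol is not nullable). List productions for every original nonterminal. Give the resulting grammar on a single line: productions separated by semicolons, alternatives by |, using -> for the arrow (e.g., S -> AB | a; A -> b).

Nullable set: {G, V}.
S -> eV: V nullable, giving e | eV.
Drop G -> λ.
G -> eG: G nullable, giving e | eG.
V -> G: G nullable, giving G.
Unchanged (no nullable symbols): S -> de; G -> ee; V -> eS; V -> ee.

S -> e | de | eV; G -> e | eG | ee; V -> G | eS | ee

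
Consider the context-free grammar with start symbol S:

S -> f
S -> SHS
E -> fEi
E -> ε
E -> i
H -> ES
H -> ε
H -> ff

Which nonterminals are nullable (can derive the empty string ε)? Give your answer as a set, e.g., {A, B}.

Directly nullable (have an ε-rule): {E, H}.
Not nullable: S — each has a terminal in every rule's right-hand side or depends on a non-nullable symbol.

{E, H}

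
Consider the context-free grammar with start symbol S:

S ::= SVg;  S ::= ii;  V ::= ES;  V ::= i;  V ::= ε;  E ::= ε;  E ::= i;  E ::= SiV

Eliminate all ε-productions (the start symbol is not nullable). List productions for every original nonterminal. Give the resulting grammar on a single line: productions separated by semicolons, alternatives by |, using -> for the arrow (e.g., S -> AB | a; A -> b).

Nullable set: {E, V}.
S -> SVg: V nullable, giving SVg | Sg.
Drop E -> ε.
E -> SiV: V nullable, giving Si | SiV.
Drop V -> ε.
V -> ES: E nullable, giving ES | S.
Unchanged (no nullable symbols): S -> ii; E -> i; V -> i.

S -> Sg | ii | SVg; E -> i | Si | SiV; V -> S | i | ES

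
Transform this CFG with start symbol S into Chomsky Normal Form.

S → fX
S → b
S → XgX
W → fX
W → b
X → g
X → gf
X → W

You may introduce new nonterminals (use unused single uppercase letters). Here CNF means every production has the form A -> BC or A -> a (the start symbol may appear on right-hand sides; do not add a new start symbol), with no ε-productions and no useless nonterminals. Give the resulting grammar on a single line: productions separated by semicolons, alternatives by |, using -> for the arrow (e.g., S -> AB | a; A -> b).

S -> b | BX | XC; A -> g; B -> f; C -> AX; X -> b | g | AB | BX

No ε-productions.
After unit-elimination: S -> b | fX | XgX; W -> b | fX; X -> b | g | fX | gf.
TERM: introduce B -> f, A -> g and substitute in every rule of length ≥2.
BIN: S -> XAX becomes S -> XC, C -> AX.
Drop unreachable/unproductive: W.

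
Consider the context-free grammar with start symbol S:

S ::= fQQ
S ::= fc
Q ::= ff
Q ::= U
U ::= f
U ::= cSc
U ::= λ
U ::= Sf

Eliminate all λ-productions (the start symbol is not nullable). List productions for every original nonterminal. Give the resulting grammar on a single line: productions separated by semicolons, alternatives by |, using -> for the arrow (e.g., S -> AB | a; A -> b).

S -> f | fQ | fc | fQQ; Q -> U | ff; U -> f | Sf | cSc

Nullable set: {Q, U}.
S -> fQQ: Q, Q nullable, giving f | fQ | fQQ.
Q -> U: U nullable, giving U.
Drop U -> λ.
Unchanged (no nullable symbols): S -> fc; Q -> ff; U -> Sf; U -> cSc; U -> f.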